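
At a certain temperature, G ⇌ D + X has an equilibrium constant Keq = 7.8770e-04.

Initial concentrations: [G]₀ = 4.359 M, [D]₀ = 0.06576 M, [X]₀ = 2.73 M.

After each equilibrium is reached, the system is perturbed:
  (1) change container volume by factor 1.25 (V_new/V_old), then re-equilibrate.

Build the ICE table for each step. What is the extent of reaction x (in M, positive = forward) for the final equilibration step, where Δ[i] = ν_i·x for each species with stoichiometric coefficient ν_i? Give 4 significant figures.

Q₀ = 0.04118 vs Keq = 7.8770e-04 ⇒ Q>K, reverse
Step 1:
                  G         D         X
  I           4.359   0.06576      2.73
  C         0.06445  -0.06445  -0.06445
  E           4.423  0.001307     2.666
  solve Keq expr → x = -0.06445; check Q = 7.8770e-04
Then change container volume by factor 1.25 (V_new/V_old).
Step 2:
                  G         D         X
  I           3.539  0.001046     2.132
  C       -2.6118e-04 2.6118e-04 2.6118e-04
  E           3.539  0.001307     2.133
  solve Keq expr → x = 2.6118e-04; check Q = 7.8770e-04

x = 2.6118e-04 M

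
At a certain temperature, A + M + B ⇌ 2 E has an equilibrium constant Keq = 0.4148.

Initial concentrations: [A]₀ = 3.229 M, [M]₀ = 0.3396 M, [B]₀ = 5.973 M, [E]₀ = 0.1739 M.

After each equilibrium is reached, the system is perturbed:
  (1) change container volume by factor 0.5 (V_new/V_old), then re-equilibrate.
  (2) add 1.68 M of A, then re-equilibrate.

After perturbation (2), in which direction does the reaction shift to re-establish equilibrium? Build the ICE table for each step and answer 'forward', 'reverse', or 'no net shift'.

Q₀ = 0.004617 vs Keq = 0.4148 ⇒ Q<K, forward
Step 1:
                    A           M           B           E
  Initial       3.229      0.3396       5.973      0.1739
  Change      -0.2678     -0.2678     -0.2678      0.5356
  Equil         2.961     0.07182       5.705      0.7095
  solve Keq expr → x = 0.2678; check Q = 0.4148
Then change container volume by factor 0.5 (V_new/V_old).
Step 2:
                    A           M           B           E
  Initial       5.922      0.1436       11.41       1.419
  Change     -0.05827    -0.05827    -0.05827      0.1165
  Equil         5.864     0.08538       11.35       1.535
  solve Keq expr → x = 0.05827; check Q = 0.4148
Then add 1.68 M of A.
Step 3:
                    A           M           B           E
  Initial       7.544     0.08538       11.35       1.535
  Change     -0.01598    -0.01598    -0.01598     0.03195
  Equil         7.528      0.0694       11.34       1.567
  solve Keq expr → x = 0.01598; check Q = 0.4148

Direction: forward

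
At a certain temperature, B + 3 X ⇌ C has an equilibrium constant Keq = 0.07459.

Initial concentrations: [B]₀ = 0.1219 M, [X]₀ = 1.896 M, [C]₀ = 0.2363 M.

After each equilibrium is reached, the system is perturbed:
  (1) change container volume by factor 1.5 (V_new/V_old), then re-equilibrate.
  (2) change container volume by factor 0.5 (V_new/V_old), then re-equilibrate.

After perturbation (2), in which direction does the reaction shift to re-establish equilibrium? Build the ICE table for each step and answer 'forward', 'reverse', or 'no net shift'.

Direction: forward

Q₀ = 0.2844 vs Keq = 0.07459 ⇒ Q>K, reverse
Step 1:
                   B          X          C
  I           0.1219      1.896     0.2363
  C          0.08404     0.2521   -0.08404
  E           0.2059      2.148     0.1523
  solve Keq expr → x = -0.08404; check Q = 0.07459
Then change container volume by factor 1.5 (V_new/V_old).
Step 2:
                   B          X          C
  I           0.1373      1.432     0.1015
  C          0.04762     0.1429   -0.04762
  E           0.1849      1.575    0.05388
  solve Keq expr → x = -0.04762; check Q = 0.07459
Then change container volume by factor 0.5 (V_new/V_old).
Step 3:
                   B          X          C
  I           0.3698       3.15     0.1078
  C          -0.1689    -0.5068     0.1689
  E           0.2009      2.643     0.2767
  solve Keq expr → x = 0.1689; check Q = 0.07459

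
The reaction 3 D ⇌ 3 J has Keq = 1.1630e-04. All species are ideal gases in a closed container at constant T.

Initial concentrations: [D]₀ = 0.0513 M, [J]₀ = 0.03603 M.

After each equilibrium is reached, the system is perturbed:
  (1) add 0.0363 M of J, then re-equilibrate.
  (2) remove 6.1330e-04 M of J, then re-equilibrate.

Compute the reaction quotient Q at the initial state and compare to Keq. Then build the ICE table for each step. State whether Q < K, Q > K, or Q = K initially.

Q₀ = 0.3465; Q > K (proceeds reverse)

Q₀ = 0.3465 vs Keq = 1.1630e-04 ⇒ Q>K, reverse
Step 1:
                   D          J
  I           0.0513    0.03603
  C          0.03197   -0.03197
  E          0.08327   0.004064
  solve Keq expr → x = -0.01066; check Q = 1.1630e-04
Then add 0.0363 M of J.
Step 2:
                   D          J
  I          0.08327    0.04036
  C          0.03461   -0.03461
  E           0.1179   0.005754
  solve Keq expr → x = -0.01154; check Q = 1.1630e-04
Then remove 6.1330e-04 M of J.
Step 3:
                   D          J
  I           0.1179    0.00514
  C       -5.8476e-04 5.8476e-04
  E           0.1173   0.005725
  solve Keq expr → x = 1.9492e-04; check Q = 1.1630e-04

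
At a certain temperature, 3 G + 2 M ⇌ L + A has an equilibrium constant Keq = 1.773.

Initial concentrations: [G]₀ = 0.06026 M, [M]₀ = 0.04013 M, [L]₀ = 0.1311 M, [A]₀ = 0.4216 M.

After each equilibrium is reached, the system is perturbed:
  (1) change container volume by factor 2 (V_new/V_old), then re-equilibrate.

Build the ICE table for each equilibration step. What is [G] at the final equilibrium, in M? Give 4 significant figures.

Q₀ = 1.5685e+05 vs Keq = 1.773 ⇒ Q>K, reverse
Step 1:
                    G           M           L           A
  init        0.06026     0.04013      0.1311      0.4216
  Δ            0.3272      0.2182     -0.1091     -0.1091
  eq           0.3875      0.2583     0.02202      0.3125
  solve Keq expr → x = -0.1091; check Q = 1.773
Then change container volume by factor 2 (V_new/V_old).
Step 2:
                    G           M           L           A
  init         0.1937      0.1291     0.01101      0.1563
  Δ           0.02502     0.01668   -0.008342   -0.008342
  eq           0.2188      0.1458    0.002669      0.1479
  solve Keq expr → x = -0.008342; check Q = 1.773

[G]_eq = 0.2188 M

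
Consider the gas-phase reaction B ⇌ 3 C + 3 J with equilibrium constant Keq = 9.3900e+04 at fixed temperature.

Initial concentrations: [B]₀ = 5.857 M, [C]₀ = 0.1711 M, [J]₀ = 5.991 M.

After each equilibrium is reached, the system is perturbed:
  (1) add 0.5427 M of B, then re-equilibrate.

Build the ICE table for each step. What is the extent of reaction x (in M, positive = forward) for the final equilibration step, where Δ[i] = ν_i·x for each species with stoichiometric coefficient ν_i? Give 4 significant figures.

x = 0.0531 M

Q₀ = 0.1839 vs Keq = 9.3900e+04 ⇒ Q<K, forward
Step 1:
                  B         C         J
  I           5.857    0.1711     5.991
  C          -1.955     5.865     5.865
  E           3.902     6.036     11.86
  solve Keq expr → x = 1.955; check Q = 9.3900e+04
Then add 0.5427 M of B.
Step 2:
                  B         C         J
  I           4.445     6.036     11.86
  C         -0.0531    0.1593    0.1593
  E           4.392     6.195     12.01
  solve Keq expr → x = 0.0531; check Q = 9.3900e+04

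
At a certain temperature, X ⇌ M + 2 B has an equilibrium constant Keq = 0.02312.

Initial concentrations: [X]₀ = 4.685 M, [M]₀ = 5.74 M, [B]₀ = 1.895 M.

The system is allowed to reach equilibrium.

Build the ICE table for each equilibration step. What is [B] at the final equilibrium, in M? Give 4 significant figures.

Q₀ = 4.4 vs Keq = 0.02312 ⇒ Q>K, reverse
Step 1:
                  X         M         B
  init        4.685      5.74     1.895
  Δ          0.8664   -0.8664    -1.733
  eq          5.551     4.874    0.1623
  solve Keq expr → x = -0.8664; check Q = 0.02312

[B]_eq = 0.1623 M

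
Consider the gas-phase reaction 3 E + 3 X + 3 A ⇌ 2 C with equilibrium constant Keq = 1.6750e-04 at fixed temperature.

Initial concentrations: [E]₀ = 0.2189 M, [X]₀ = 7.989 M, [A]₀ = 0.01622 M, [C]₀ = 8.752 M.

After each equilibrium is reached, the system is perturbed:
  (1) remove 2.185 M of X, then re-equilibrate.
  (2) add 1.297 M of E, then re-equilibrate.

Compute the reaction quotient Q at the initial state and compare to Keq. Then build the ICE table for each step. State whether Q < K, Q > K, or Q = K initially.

Q₀ = 3.3562e+06 vs Keq = 1.6750e-04 ⇒ Q>K, reverse
Step 1:
                    E           X           A           C
  init         0.2189       7.989     0.01622       8.752
  Δ             2.425       2.425       2.425      -1.617
  eq            2.644       10.41       2.442       7.135
  solve Keq expr → x = -0.8084; check Q = 1.6750e-04
Then remove 2.185 M of X.
Step 2:
                    E           X           A           C
  init          2.644       8.229       2.442       7.135
  Δ            0.2522      0.2522      0.2522     -0.1681
  eq            2.896       8.482       2.694       6.967
  solve Keq expr → x = -0.08406; check Q = 1.6750e-04
Then add 1.297 M of E.
Step 3:
                    E           X           A           C
  init          4.193       8.482       2.694       6.967
  Δ           -0.4401     -0.4401     -0.4401      0.2934
  eq            3.753       8.041       2.254        7.26
  solve Keq expr → x = 0.1467; check Q = 1.6750e-04

Q₀ = 3.3562e+06; Q > K (proceeds reverse)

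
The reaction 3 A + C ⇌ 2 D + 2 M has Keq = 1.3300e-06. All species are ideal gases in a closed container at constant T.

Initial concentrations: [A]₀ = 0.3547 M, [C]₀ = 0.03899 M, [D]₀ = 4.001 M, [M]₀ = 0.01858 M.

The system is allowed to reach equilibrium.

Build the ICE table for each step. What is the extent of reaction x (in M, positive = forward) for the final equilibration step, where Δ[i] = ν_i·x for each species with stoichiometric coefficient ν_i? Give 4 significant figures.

x = -0.009282 M

Q₀ = 3.176 vs Keq = 1.3300e-06 ⇒ Q>K, reverse
Step 1:
                   A          C          D          M
  I           0.3547    0.03899      4.001    0.01858
  C          0.02785   0.009282   -0.01856   -0.01856
  E           0.3825    0.04827      3.982 1.5054e-05
  solve Keq expr → x = -0.009282; check Q = 1.3300e-06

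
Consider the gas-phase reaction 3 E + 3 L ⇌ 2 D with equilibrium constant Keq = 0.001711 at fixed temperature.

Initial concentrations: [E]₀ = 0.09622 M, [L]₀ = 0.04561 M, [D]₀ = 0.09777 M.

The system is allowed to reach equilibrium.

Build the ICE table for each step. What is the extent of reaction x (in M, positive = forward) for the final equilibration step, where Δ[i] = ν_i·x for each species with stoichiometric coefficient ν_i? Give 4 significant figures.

x = -0.04868 M

Q₀ = 1.1309e+05 vs Keq = 0.001711 ⇒ Q>K, reverse
Step 1:
                   E          L          D
  I          0.09622    0.04561    0.09777
  C            0.146      0.146   -0.09736
  E           0.2423     0.1916 4.1379e-04
  solve Keq expr → x = -0.04868; check Q = 0.001711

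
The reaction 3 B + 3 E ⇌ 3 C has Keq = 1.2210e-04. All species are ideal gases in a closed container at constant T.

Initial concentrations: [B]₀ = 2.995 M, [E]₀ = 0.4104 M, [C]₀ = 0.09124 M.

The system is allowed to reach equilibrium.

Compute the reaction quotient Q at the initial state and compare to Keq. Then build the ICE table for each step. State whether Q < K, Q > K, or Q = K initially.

Q₀ = 4.0902e-04 vs Keq = 1.2210e-04 ⇒ Q>K, reverse
Step 1:
                   B          E          C
  init         2.995     0.4104    0.09124
  Δ          0.02586    0.02586   -0.02586
  eq           3.021     0.4363    0.06538
  solve Keq expr → x = -0.00862; check Q = 1.2210e-04

Q₀ = 4.0902e-04; Q > K (proceeds reverse)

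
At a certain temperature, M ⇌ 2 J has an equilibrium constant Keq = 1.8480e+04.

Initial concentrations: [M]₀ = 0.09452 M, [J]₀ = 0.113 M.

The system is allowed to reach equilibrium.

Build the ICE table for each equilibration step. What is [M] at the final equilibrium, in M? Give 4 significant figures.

Q₀ = 0.1351 vs Keq = 1.8480e+04 ⇒ Q<K, forward
Step 1:
                  M         J
  I         0.09452     0.113
  C        -0.09452     0.189
  E       4.9363e-06     0.302
  solve Keq expr → x = 0.09452; check Q = 1.8480e+04

[M]_eq = 4.9363e-06 M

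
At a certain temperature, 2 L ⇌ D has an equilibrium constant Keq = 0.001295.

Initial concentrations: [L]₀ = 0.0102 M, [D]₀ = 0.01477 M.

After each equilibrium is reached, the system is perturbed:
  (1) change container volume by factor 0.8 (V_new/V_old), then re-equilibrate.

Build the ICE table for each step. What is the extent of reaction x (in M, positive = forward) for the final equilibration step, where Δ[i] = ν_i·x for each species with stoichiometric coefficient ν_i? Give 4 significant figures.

Q₀ = 142 vs Keq = 0.001295 ⇒ Q>K, reverse
Step 1:
                    L           D
  I            0.0102     0.01477
  C           0.02954    -0.01477
  E           0.03974  2.0447e-06
  solve Keq expr → x = -0.01477; check Q = 0.001295
Then change container volume by factor 0.8 (V_new/V_old).
Step 2:
                    L           D
  I           0.04967  2.5559e-06
  C       -1.2776e-06  6.3881e-07
  E           0.04967  3.1947e-06
  solve Keq expr → x = 6.3881e-07; check Q = 0.001295

x = 6.3881e-07 M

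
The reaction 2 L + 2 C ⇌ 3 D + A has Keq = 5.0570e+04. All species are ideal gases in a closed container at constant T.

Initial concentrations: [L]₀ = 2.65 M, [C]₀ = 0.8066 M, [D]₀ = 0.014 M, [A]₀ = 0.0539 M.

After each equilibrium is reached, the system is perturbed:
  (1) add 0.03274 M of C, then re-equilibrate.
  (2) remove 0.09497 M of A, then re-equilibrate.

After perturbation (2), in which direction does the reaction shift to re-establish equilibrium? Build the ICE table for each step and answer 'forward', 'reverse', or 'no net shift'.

Direction: forward

Q₀ = 3.2372e-08 vs Keq = 5.0570e+04 ⇒ Q<K, forward
Step 1:
                   L          C          D          A
  init          2.65     0.8066      0.014     0.0539
  Δ          -0.8044    -0.8044      1.207     0.4022
  eq           1.846   0.002194      1.221     0.4561
  solve Keq expr → x = 0.4022; check Q = 5.0570e+04
Then add 0.03274 M of C.
Step 2:
                   L          C          D          A
  init         1.846    0.03493      1.221     0.4561
  Δ         -0.03252   -0.03252    0.04879    0.01626
  eq           1.813   0.002411      1.269     0.4724
  solve Keq expr → x = 0.01626; check Q = 5.0570e+04
Then remove 0.09497 M of A.
Step 3:
                   L          C          D          A
  init         1.813   0.002411      1.269     0.3774
  Δ       -2.5430e-04 -2.5430e-04 3.8145e-04 1.2715e-04
  eq           1.813   0.002157       1.27     0.3775
  solve Keq expr → x = 1.2715e-04; check Q = 5.0570e+04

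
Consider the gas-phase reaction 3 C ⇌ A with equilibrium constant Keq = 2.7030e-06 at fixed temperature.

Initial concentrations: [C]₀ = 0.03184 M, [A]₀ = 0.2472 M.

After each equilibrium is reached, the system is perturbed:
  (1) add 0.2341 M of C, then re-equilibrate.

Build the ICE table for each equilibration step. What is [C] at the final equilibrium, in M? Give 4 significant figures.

Q₀ = 7658 vs Keq = 2.7030e-06 ⇒ Q>K, reverse
Step 1:
                  C         A
  I         0.03184    0.2472
  C          0.7416   -0.2472
  E          0.7734 1.2506e-06
  solve Keq expr → x = -0.2472; check Q = 2.7030e-06
Then add 0.2341 M of C.
Step 2:
                  C         A
  I           1.008 1.2506e-06
  C       -4.5418e-06 1.5139e-06
  E           1.008 2.7645e-06
  solve Keq expr → x = 1.5139e-06; check Q = 2.7030e-06

[C]_eq = 1.008 M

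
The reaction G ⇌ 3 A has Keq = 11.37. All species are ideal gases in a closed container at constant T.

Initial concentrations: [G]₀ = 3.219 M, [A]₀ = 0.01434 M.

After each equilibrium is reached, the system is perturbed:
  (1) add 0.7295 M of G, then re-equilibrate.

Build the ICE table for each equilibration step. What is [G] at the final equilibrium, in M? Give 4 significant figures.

Q₀ = 9.1607e-07 vs Keq = 11.37 ⇒ Q<K, forward
Step 1:
                   G          A
  init         3.219    0.01434
  Δ          -0.9763      2.929
  eq           2.243      2.943
  solve Keq expr → x = 0.9763; check Q = 11.37
Then add 0.7295 M of G.
Step 2:
                   G          A
  init         2.972      2.943
  Δ         -0.08606     0.2582
  eq           2.886      3.202
  solve Keq expr → x = 0.08606; check Q = 11.37

[G]_eq = 2.886 M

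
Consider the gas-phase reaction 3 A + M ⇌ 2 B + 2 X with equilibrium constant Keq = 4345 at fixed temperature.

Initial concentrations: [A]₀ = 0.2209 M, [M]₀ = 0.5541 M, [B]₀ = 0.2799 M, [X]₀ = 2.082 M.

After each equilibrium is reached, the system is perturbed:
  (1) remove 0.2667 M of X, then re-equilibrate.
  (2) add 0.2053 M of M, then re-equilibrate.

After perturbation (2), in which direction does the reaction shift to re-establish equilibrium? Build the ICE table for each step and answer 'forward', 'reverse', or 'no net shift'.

Direction: forward

Q₀ = 56.86 vs Keq = 4345 ⇒ Q<K, forward
Step 1:
                  A         M         B         X
  I          0.2209    0.5541    0.2799     2.082
  C         -0.1527  -0.05089    0.1018    0.1018
  E         0.06824    0.5032    0.3817     2.184
  solve Keq expr → x = 0.05089; check Q = 4345
Then remove 0.2667 M of X.
Step 2:
                  A         M         B         X
  I         0.06824    0.5032    0.3817     1.917
  C       -0.005154 -0.001718  0.003436  0.003436
  E         0.06308    0.5015    0.3851     1.921
  solve Keq expr → x = 0.001718; check Q = 4345
Then add 0.2053 M of M.
Step 3:
                  A         M         B         X
  I         0.06308    0.7068    0.3851     1.921
  C       -0.006273 -0.002091  0.004182  0.004182
  E         0.05681    0.7047    0.3893     1.925
  solve Keq expr → x = 0.002091; check Q = 4345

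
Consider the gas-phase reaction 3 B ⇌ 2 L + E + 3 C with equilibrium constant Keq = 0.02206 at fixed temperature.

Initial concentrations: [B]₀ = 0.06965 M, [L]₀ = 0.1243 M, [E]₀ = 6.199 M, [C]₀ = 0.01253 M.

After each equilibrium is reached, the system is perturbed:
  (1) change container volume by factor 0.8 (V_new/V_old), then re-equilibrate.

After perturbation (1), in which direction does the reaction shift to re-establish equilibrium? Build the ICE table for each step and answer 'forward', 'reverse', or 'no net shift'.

Direction: reverse

Q₀ = 5.5764e-04 vs Keq = 0.02206 ⇒ Q<K, forward
Step 1:
                  B         L         E         C
  init      0.06965    0.1243     6.199   0.01253
  Δ        -0.01754    0.0117  0.005848   0.01754
  eq        0.05211     0.136     6.205   0.03007
  solve Keq expr → x = 0.005848; check Q = 0.02206
Then change container volume by factor 0.8 (V_new/V_old).
Step 2:
                  B         L         E         C
  init      0.06513      0.17     7.756   0.03759
  Δ        0.004857 -0.003238 -0.001619 -0.004857
  eq        0.06999    0.1668     7.754   0.03273
  solve Keq expr → x = -0.001619; check Q = 0.02206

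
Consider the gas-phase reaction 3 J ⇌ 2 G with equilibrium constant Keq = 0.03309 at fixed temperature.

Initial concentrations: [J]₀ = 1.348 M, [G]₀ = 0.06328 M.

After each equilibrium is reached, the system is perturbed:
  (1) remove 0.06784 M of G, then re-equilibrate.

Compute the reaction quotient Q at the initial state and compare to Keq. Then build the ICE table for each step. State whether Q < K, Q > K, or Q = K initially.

Q₀ = 0.001635; Q < K (proceeds forward)

Q₀ = 0.001635 vs Keq = 0.03309 ⇒ Q<K, forward
Step 1:
                  J         G
  I           1.348   0.06328
  C         -0.2283    0.1522
  E            1.12    0.2155
  solve Keq expr → x = 0.07612; check Q = 0.03309
Then remove 0.06784 M of G.
Step 2:
                  J         G
  I            1.12    0.1477
  C        -0.07135   0.04757
  E           1.048    0.1952
  solve Keq expr → x = 0.02378; check Q = 0.03309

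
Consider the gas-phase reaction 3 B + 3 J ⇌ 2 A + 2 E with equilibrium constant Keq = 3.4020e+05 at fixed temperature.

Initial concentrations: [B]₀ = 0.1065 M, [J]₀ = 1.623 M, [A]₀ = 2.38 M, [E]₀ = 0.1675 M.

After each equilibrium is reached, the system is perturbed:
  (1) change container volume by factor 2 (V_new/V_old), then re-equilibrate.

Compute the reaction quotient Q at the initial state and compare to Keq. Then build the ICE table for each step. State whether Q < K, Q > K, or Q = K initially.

Q₀ = 30.77; Q < K (proceeds forward)

Q₀ = 30.77 vs Keq = 3.4020e+05 ⇒ Q<K, forward
Step 1:
                    B           J           A           E
  I            0.1065       1.623        2.38      0.1675
  C              -0.1        -0.1     0.06667     0.06667
  E          0.006488       1.523       2.447      0.2342
  solve Keq expr → x = 0.03334; check Q = 3.4020e+05
Then change container volume by factor 2 (V_new/V_old).
Step 2:
                    B           J           A           E
  I          0.003244      0.7615       1.223      0.1171
  C          0.001853    0.001853   -0.001236   -0.001236
  E          0.005098      0.7633       1.222      0.1159
  solve Keq expr → x = -6.1783e-04; check Q = 3.4020e+05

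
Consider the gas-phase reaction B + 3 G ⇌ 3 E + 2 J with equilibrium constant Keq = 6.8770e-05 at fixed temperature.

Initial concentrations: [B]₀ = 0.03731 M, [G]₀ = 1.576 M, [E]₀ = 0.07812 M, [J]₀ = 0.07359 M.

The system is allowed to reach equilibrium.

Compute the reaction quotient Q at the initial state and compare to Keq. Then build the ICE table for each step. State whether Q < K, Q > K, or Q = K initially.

Q₀ = 1.7678e-05; Q < K (proceeds forward)

Q₀ = 1.7678e-05 vs Keq = 6.8770e-05 ⇒ Q<K, forward
Step 1:
                  B         G         E         J
  init      0.03731     1.576   0.07812   0.07359
  Δ       -0.007274  -0.02182   0.02182   0.01455
  eq        0.03004     1.554   0.09994   0.08814
  solve Keq expr → x = 0.007274; check Q = 6.8770e-05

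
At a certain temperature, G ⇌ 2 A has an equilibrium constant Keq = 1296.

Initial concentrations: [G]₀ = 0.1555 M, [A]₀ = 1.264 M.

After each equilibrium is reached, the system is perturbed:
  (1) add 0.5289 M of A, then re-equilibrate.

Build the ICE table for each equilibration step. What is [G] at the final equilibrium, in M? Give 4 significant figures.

[G]_eq = 0.003393 M

Q₀ = 10.27 vs Keq = 1296 ⇒ Q<K, forward
Step 1:
                    G           A
  I            0.1555       1.264
  C           -0.1536      0.3072
  E          0.001905       1.571
  solve Keq expr → x = 0.1536; check Q = 1296
Then add 0.5289 M of A.
Step 2:
                    G           A
  I          0.001905         2.1
  C          0.001489   -0.002977
  E          0.003393       2.097
  solve Keq expr → x = -0.001489; check Q = 1296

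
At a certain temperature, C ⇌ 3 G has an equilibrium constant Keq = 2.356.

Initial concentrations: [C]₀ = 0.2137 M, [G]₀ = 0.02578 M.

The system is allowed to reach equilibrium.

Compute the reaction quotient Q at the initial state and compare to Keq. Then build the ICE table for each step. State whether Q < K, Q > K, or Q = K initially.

Q₀ = 8.0176e-05; Q < K (proceeds forward)

Q₀ = 8.0176e-05 vs Keq = 2.356 ⇒ Q<K, forward
Step 1:
                   C          G
  init        0.2137    0.02578
  Δ          -0.1594     0.4781
  eq         0.05432     0.5039
  solve Keq expr → x = 0.1594; check Q = 2.356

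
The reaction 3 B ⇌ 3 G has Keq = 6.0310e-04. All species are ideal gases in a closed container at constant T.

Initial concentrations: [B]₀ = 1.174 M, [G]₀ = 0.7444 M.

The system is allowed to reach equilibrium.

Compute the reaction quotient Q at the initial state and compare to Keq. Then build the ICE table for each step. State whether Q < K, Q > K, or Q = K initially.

Q₀ = 0.2549 vs Keq = 6.0310e-04 ⇒ Q>K, reverse
Step 1:
                    B           G
  Initial       1.174      0.7444
  Change       0.5949     -0.5949
  Equil         1.769      0.1495
  solve Keq expr → x = -0.1983; check Q = 6.0310e-04

Q₀ = 0.2549; Q > K (proceeds reverse)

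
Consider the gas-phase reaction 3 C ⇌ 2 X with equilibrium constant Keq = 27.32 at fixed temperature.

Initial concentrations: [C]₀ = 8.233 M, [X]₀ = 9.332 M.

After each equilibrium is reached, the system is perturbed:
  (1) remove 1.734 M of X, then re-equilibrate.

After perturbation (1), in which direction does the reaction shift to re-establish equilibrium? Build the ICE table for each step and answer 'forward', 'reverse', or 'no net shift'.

Direction: forward

Q₀ = 0.1561 vs Keq = 27.32 ⇒ Q<K, forward
Step 1:
                    C           X
  Initial       8.233       9.332
  Change       -6.345        4.23
  Equil         1.888       13.56
  solve Keq expr → x = 2.115; check Q = 27.32
Then remove 1.734 M of X.
Step 2:
                    C           X
  Initial       1.888       11.83
  Change      -0.1546      0.1031
  Equil         1.734       11.93
  solve Keq expr → x = 0.05153; check Q = 27.32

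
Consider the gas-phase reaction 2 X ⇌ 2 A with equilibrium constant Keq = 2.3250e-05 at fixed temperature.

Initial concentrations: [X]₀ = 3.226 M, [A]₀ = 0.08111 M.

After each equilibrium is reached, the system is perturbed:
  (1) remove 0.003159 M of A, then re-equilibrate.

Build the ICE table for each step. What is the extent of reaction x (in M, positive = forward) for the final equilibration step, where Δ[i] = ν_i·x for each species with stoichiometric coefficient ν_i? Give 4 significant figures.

x = 0.001572 M

Q₀ = 6.3215e-04 vs Keq = 2.3250e-05 ⇒ Q>K, reverse
Step 1:
                  X         A
  init        3.226   0.08111
  Δ         0.06524  -0.06524
  eq          3.291   0.01587
  solve Keq expr → x = -0.03262; check Q = 2.3250e-05
Then remove 0.003159 M of A.
Step 2:
                  X         A
  init        3.291   0.01271
  Δ       -0.003144  0.003144
  eq          3.288   0.01585
  solve Keq expr → x = 0.001572; check Q = 2.3250e-05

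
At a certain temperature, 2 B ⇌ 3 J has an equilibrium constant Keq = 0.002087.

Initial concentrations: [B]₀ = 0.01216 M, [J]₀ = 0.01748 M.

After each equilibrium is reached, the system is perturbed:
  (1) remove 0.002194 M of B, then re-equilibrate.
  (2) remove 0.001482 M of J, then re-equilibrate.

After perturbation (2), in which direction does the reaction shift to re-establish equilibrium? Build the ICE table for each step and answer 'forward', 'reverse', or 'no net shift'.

Direction: forward

Q₀ = 0.03612 vs Keq = 0.002087 ⇒ Q>K, reverse
Step 1:
                    B           J
  Initial     0.01216     0.01748
  Change     0.005809   -0.008713
  Equil       0.01797    0.008767
  solve Keq expr → x = -0.002904; check Q = 0.002087
Then remove 0.002194 M of B.
Step 2:
                    B           J
  Initial     0.01577    0.008767
  Change   3.9657e-04 -5.9486e-04
  Equil       0.01617    0.008172
  solve Keq expr → x = -1.9829e-04; check Q = 0.002087
Then remove 0.001482 M of J.
Step 3:
                    B           J
  Initial     0.01617     0.00669
  Change  -8.0554e-04    0.001208
  Equil       0.01537    0.007898
  solve Keq expr → x = 4.0277e-04; check Q = 0.002087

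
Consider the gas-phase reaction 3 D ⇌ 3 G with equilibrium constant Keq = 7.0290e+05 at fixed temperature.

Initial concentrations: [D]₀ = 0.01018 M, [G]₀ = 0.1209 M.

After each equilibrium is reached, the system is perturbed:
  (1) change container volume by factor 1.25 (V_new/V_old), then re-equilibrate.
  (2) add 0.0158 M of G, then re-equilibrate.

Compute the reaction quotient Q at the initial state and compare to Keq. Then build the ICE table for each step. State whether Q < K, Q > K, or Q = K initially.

Q₀ = 1675 vs Keq = 7.0290e+05 ⇒ Q<K, forward
Step 1:
                  D         G
  I         0.01018    0.1209
  C       -0.008722  0.008722
  E        0.001458    0.1296
  solve Keq expr → x = 0.002907; check Q = 7.0290e+05
Then change container volume by factor 1.25 (V_new/V_old).
Step 2:
                  D         G
  I        0.001166    0.1037
  C               0         0
  E        0.001166    0.1037
  solve Keq expr → x = 0; check Q = 7.0290e+05
Then add 0.0158 M of G.
Step 3:
                  D         G
  I        0.001166    0.1195
  C       1.7573e-04 -1.7573e-04
  E        0.001342    0.1193
  solve Keq expr → x = -5.8575e-05; check Q = 7.0290e+05

Q₀ = 1675; Q < K (proceeds forward)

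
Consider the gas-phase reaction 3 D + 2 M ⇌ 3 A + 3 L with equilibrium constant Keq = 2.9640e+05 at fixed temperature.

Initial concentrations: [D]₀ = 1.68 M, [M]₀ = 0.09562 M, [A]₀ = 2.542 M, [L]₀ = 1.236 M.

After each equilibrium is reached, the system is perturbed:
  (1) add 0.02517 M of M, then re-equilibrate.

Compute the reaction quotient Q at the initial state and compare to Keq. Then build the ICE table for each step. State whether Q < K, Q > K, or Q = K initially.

Q₀ = 715.4; Q < K (proceeds forward)

Q₀ = 715.4 vs Keq = 2.9640e+05 ⇒ Q<K, forward
Step 1:
                    D           M           A           L
  I              1.68     0.09562       2.542       1.236
  C           -0.1334    -0.08892      0.1334      0.1334
  E             1.547    0.006697       2.675       1.369
  solve Keq expr → x = 0.04446; check Q = 2.9640e+05
Then add 0.02517 M of M.
Step 2:
                    D           M           A           L
  I             1.547     0.03187       2.675       1.369
  C          -0.03674    -0.02449     0.03674     0.03674
  E              1.51    0.007373       2.712       1.406
  solve Keq expr → x = 0.01225; check Q = 2.9640e+05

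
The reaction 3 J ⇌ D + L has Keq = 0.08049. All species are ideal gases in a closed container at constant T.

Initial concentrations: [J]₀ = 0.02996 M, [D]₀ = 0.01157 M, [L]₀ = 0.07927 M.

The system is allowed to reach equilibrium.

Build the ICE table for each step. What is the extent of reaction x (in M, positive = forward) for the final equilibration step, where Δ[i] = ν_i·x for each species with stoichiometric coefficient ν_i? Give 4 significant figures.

x = -0.01126 M

Q₀ = 34.1 vs Keq = 0.08049 ⇒ Q>K, reverse
Step 1:
                    J           D           L
  init        0.02996     0.01157     0.07927
  Δ           0.03379    -0.01126    -0.01126
  eq          0.06375  3.0664e-04     0.06801
  solve Keq expr → x = -0.01126; check Q = 0.08049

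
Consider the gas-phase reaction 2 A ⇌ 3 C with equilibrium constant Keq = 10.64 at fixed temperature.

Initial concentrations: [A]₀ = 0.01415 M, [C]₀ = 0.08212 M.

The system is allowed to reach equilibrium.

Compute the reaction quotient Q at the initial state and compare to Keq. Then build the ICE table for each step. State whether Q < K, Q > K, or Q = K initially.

Q₀ = 2.766; Q < K (proceeds forward)

Q₀ = 2.766 vs Keq = 10.64 ⇒ Q<K, forward
Step 1:
                  A         C
  Initial   0.01415   0.08212
  Change  -0.005766  0.008649
  Equil    0.008384   0.09077
  solve Keq expr → x = 0.002883; check Q = 10.64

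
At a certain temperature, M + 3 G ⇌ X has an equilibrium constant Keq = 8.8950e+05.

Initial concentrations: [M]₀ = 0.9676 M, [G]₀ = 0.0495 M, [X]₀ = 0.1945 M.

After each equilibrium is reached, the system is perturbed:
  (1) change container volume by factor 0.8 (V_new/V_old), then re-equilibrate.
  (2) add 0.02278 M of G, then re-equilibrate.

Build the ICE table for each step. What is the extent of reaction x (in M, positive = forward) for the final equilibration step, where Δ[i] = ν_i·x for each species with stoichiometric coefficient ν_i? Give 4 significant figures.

Q₀ = 1657 vs Keq = 8.8950e+05 ⇒ Q<K, forward
Step 1:
                   M          G          X
  I           0.9676     0.0495     0.1945
  C         -0.01441   -0.04323    0.01441
  E           0.9532   0.006269     0.2089
  solve Keq expr → x = 0.01441; check Q = 8.8950e+05
Then change container volume by factor 0.8 (V_new/V_old).
Step 2:
                   M          G          X
  I            1.191   0.007836     0.2611
  C       -5.2074e-04  -0.001562 5.2074e-04
  E            1.191   0.006274     0.2617
  solve Keq expr → x = 5.2074e-04; check Q = 8.8950e+05
Then add 0.02278 M of G.
Step 3:
                   M          G          X
  I            1.191    0.02905     0.2617
  C        -0.007569   -0.02271   0.007569
  E            1.183   0.006348     0.2692
  solve Keq expr → x = 0.007569; check Q = 8.8950e+05

x = 0.007569 M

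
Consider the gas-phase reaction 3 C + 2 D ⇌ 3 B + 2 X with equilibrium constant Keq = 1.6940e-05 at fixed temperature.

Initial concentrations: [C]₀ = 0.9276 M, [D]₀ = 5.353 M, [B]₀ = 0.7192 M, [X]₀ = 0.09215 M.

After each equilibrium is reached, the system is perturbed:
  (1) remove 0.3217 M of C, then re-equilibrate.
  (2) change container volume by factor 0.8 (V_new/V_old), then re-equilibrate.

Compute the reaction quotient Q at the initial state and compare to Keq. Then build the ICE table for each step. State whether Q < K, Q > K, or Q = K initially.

Q₀ = 1.3812e-04; Q > K (proceeds reverse)

Q₀ = 1.3812e-04 vs Keq = 1.6940e-05 ⇒ Q>K, reverse
Step 1:
                  C         D         B         X
  I          0.9276     5.353    0.7192   0.09215
  C         0.07377   0.04918  -0.07377  -0.04918
  E           1.001     5.402    0.6454   0.04297
  solve Keq expr → x = -0.02459; check Q = 1.6940e-05
Then remove 0.3217 M of C.
Step 2:
                  C         D         B         X
  I          0.6797     5.402    0.6454   0.04297
  C         0.02412   0.01608  -0.02412  -0.01608
  E          0.7038     5.418    0.6213   0.02689
  solve Keq expr → x = -0.008041; check Q = 1.6940e-05
Then change container volume by factor 0.8 (V_new/V_old).
Step 3:
                  C         D         B         X
  I          0.8797     6.773    0.7766   0.03361
  C               0         0         0         0
  E          0.8797     6.773    0.7766   0.03361
  solve Keq expr → x = 0; check Q = 1.6940e-05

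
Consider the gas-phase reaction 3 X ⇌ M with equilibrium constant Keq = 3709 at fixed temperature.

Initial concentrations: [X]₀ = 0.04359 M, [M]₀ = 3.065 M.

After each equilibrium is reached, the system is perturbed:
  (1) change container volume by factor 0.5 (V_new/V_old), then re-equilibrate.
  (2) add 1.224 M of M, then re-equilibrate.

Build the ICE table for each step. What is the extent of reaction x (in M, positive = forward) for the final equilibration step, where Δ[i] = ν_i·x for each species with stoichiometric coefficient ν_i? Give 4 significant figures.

x = -0.002463 M

Q₀ = 3.7006e+04 vs Keq = 3709 ⇒ Q>K, reverse
Step 1:
                   X          M
  I          0.04359      3.065
  C          0.05008   -0.01669
  E          0.09367      3.048
  solve Keq expr → x = -0.01669; check Q = 3709
Then change container volume by factor 0.5 (V_new/V_old).
Step 2:
                   X          M
  I           0.1873      6.097
  C         -0.06917    0.02306
  E           0.1182       6.12
  solve Keq expr → x = 0.02306; check Q = 3709
Then add 1.224 M of M.
Step 3:
                   X          M
  I           0.1182      7.344
  C          0.00739  -0.002463
  E           0.1256      7.341
  solve Keq expr → x = -0.002463; check Q = 3709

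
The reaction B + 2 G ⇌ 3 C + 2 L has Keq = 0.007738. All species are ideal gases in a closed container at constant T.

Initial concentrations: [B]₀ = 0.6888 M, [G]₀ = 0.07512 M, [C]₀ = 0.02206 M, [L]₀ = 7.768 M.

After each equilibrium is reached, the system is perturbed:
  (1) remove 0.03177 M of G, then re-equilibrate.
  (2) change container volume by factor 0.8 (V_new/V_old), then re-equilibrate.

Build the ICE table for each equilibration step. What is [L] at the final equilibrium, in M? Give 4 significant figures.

Q₀ = 0.1667 vs Keq = 0.007738 ⇒ Q>K, reverse
Step 1:
                   B          G          C          L
  init        0.6888    0.07512    0.02206      7.768
  Δ         0.004495    0.00899   -0.01349   -0.00899
  eq          0.6933    0.08411   0.008575      7.759
  solve Keq expr → x = -0.004495; check Q = 0.007738
Then remove 0.03177 M of G.
Step 2:
                   B          G          C          L
  init        0.6933    0.05234   0.008575      7.759
  Δ       7.3505e-04    0.00147  -0.002205   -0.00147
  eq           0.694    0.05381   0.006369      7.758
  solve Keq expr → x = -7.3505e-04; check Q = 0.007738
Then change container volume by factor 0.8 (V_new/V_old).
Step 3:
                   B          G          C          L
  init        0.8675    0.06726   0.007962      9.697
  Δ       3.5055e-04 7.0111e-04  -0.001052 -7.0111e-04
  eq          0.8679    0.06796    0.00691      9.696
  solve Keq expr → x = -3.5055e-04; check Q = 0.007738

[L]_eq = 9.696 M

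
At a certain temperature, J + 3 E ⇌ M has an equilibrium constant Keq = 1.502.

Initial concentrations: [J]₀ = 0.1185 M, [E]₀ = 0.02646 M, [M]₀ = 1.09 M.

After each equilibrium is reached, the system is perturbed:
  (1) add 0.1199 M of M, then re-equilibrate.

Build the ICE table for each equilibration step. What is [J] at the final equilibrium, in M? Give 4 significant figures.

[J]_eq = 0.4667 M

Q₀ = 4.9652e+05 vs Keq = 1.502 ⇒ Q>K, reverse
Step 1:
                   J          E          M
  I           0.1185    0.02646       1.09
  C           0.3358      1.007    -0.3358
  E           0.4543      1.034     0.7542
  solve Keq expr → x = -0.3358; check Q = 1.502
Then add 0.1199 M of M.
Step 2:
                   J          E          M
  I           0.4543      1.034     0.8741
  C          0.01242    0.03727   -0.01242
  E           0.4667      1.071     0.8617
  solve Keq expr → x = -0.01242; check Q = 1.502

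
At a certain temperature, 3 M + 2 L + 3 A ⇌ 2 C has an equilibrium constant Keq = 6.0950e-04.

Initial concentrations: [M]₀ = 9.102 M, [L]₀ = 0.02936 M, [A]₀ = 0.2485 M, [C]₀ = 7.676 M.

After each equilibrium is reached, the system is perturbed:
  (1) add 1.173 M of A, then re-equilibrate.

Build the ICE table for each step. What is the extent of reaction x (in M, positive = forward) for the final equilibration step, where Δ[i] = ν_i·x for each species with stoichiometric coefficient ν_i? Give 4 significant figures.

x = 0.1644 M

Q₀ = 5907 vs Keq = 6.0950e-04 ⇒ Q>K, reverse
Step 1:
                    M           L           A           C
  init          9.102     0.02936      0.2485       7.676
  Δ             2.313       1.542       2.313      -1.542
  eq            11.42       1.571       2.562       6.134
  solve Keq expr → x = -0.771; check Q = 6.0950e-04
Then add 1.173 M of A.
Step 2:
                    M           L           A           C
  init          11.42       1.571       3.735       6.134
  Δ           -0.4931     -0.3287     -0.4931      0.3287
  eq            10.92       1.243       3.241       6.463
  solve Keq expr → x = 0.1644; check Q = 6.0950e-04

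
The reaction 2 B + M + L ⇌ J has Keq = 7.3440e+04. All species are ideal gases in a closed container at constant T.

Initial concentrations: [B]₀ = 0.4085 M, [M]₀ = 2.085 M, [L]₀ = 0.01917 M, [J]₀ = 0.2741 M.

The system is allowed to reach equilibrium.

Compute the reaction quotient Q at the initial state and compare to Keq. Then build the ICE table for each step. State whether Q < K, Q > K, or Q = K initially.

Q₀ = 41.1; Q < K (proceeds forward)

Q₀ = 41.1 vs Keq = 7.3440e+04 ⇒ Q<K, forward
Step 1:
                    B           M           L           J
  init         0.4085       2.085     0.01917      0.2741
  Δ          -0.03831    -0.01916    -0.01916     0.01916
  eq           0.3702       2.066  1.4105e-05      0.2933
  solve Keq expr → x = 0.01916; check Q = 7.3440e+04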